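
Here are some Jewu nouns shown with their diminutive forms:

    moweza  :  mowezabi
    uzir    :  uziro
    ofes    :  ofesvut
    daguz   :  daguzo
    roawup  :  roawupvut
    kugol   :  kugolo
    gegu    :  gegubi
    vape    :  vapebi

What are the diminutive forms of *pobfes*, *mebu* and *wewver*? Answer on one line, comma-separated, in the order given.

pobfesvut, mebubi, wewvero

The suffix is conditioned by the final sound: -vut when the stem ends in a voiceless consonant (*ofes*, *roawup*); -o when the stem ends in a voiced consonant (*uzir*, *daguz*, *kugol*); -bi when the stem ends in a vowel (*moweza*, *gegu*, *vape*).
The final sound of *pobfes* is /s/, which is a voiceless consonant, so the suffix is -vut, giving *pobfesvut*.
*mebu*: final sound = /u/, a vowel → -bi → *mebubi*.
*wewver* — final sound /r/ (a voiced consonant) → -o → *wewvero*.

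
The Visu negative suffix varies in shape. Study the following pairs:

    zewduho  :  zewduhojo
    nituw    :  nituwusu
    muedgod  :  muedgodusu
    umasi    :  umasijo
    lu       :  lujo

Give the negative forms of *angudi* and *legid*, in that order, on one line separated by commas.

The pattern is consonant vs. vowel: -usu when the stem ends in a consonant (*nituw*, *muedgod*); -jo when the stem ends in a vowel (*zewduho*, *umasi*, *lu*).
*angudi* — final sound /i/ (a vowel) → -jo → *angudijo*.
Since the final sound of *legid* is /d/ (a consonant), it takes -usu, giving *legidusu*.

angudijo, legidusu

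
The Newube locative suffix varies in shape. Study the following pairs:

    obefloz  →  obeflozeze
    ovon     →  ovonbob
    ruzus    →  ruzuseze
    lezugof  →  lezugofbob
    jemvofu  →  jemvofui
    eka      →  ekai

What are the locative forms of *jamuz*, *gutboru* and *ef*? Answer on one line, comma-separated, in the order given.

jamuzeze, gutborui, efbob

The pattern is sibilance of the final sound: -eze when the stem ends in a sibilant (*obefloz*, *ruzus*); -bob when the stem ends in a non-sibilant consonant (*ovon*, *lezugof*); -i when the stem ends in a vowel (*jemvofu*, *eka*).
Since the final sound of *jamuz* is /z/ (a sibilant), it takes -eze, giving *jamuzeze*.
Since the final sound of *gutboru* is /u/ (a vowel), it takes -i, giving *gutborui*.
Since the final sound of *ef* is /f/ (a non-sibilant consonant), it takes -bob, giving *efbob*.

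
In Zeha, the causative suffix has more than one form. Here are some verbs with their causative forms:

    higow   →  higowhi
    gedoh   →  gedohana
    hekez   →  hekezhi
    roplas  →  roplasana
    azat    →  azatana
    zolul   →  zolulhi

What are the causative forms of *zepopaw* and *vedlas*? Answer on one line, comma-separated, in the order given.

zepopawhi, vedlasana

Looking at the final consonant of each stem: -ana when the stem ends in a voiceless consonant (*gedoh*, *roplas*, *azat*); -hi when the stem ends in a voiced consonant (*higow*, *hekez*, *zolul*).
Since the final consonant of *zepopaw* is /w/ (voiced), it takes -hi, giving *zepopawhi*.
*vedlas*: final consonant = /s/, voiceless → -ana → *vedlasana*.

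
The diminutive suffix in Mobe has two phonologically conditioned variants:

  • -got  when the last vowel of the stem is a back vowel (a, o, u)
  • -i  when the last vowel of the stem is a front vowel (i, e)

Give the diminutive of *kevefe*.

kevefei

The last vowel of *kevefe* is /e/, which is a front vowel, so the suffix is -i, giving *kevefei*.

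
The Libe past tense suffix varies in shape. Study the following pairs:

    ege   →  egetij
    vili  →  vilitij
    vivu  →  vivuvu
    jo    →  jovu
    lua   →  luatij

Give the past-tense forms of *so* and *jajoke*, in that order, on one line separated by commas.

Looking at the last vowel of each stem: -vu when the last vowel of the stem is a rounded vowel (*vivu*, *jo*); -tij when the last vowel of the stem is an unrounded vowel (*ege*, *vili*, *lua*).
Since the last vowel of *so* is /o/ (a rounded vowel), it takes -vu, giving *sovu*.
*jajoke*: last vowel = /e/, an unrounded vowel → -tij → *jajoketij*.

sovu, jajoketij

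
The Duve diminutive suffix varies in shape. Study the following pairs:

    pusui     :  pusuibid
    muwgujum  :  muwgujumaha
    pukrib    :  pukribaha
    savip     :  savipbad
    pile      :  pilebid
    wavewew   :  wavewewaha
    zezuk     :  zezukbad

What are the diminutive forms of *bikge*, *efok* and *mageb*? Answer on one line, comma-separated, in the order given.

bikgebid, efokbad, magebaha

The pattern is voicing of the final sound: -bad when the stem ends in a voiceless consonant (*savip*, *zezuk*); -aha when the stem ends in a voiced consonant (*muwgujum*, *pukrib*, *wavewew*); -bid when the stem ends in a vowel (*pusui*, *pile*).
Since the final sound of *bikge* is /e/ (a vowel), it takes -bid, giving *bikgebid*.
*efok* — final sound /k/ (a voiceless consonant) → -bad → *efokbad*.
The final sound of *mageb* is /b/, which is a voiced consonant, so the suffix is -aha, giving *magebaha*.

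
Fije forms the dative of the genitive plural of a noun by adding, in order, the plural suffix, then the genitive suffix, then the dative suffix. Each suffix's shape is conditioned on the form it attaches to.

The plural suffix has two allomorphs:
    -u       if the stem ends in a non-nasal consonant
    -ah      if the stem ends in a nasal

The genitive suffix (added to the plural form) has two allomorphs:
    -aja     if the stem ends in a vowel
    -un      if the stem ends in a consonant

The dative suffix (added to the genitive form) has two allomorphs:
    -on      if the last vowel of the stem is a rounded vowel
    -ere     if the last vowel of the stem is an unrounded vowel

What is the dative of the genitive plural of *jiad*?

Since the final consonant of *jiad* is /d/ (non-nasal), it takes -u, giving *jiadu*.
The plural form *jiadu* — final sound /u/ (a vowel) → -aja → *jiaduaja*.
The genitive form *jiaduaja* — last vowel /a/ (an unrounded vowel) → -ere → *jiaduajaere*.

jiaduajaere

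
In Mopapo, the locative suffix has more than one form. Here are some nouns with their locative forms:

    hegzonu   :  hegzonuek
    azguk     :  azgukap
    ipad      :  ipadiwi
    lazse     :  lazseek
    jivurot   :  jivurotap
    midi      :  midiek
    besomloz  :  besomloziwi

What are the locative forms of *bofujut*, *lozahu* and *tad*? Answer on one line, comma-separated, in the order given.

Looking at the final sound of each stem: -ap when the stem ends in a voiceless consonant (*azguk*, *jivurot*); -iwi when the stem ends in a voiced consonant (*ipad*, *besomloz*); -ek when the stem ends in a vowel (*hegzonu*, *lazse*, *midi*).
The final sound of *bofujut* is /t/, which is a voiceless consonant, so the suffix is -ap, giving *bofujutap*.
*lozahu* — final sound /u/ (a vowel) → -ek → *lozahuek*.
*tad* — final sound /d/ (a voiced consonant) → -iwi → *tadiwi*.

bofujutap, lozahuek, tadiwi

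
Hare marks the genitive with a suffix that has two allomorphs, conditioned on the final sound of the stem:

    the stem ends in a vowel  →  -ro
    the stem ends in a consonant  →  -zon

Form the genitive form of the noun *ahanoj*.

ahanojzon

*ahanoj* — final sound /j/ (a consonant) → -zon → *ahanojzon*.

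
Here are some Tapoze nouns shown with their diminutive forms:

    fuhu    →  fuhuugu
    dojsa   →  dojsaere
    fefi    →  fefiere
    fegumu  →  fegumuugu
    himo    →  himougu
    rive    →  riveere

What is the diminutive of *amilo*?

Looking at the last vowel of each stem: -ugu when the last vowel of the stem is a rounded vowel (*fuhu*, *fegumu*, *himo*); -ere when the last vowel of the stem is an unrounded vowel (*dojsa*, *fefi*, *rive*).
The last vowel of *amilo* is /o/, which is a rounded vowel, so the suffix is -ugu, giving *amilougu*.

amilougu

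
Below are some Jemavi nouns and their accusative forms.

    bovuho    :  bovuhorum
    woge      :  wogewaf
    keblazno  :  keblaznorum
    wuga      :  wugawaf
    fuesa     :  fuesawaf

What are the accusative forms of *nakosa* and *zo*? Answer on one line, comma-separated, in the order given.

nakosawaf, zorum

The alternation tracks the last vowel of the stem — -rum when the last vowel of the stem is a rounded vowel (*bovuho*, *keblazno*); -waf when the last vowel of the stem is an unrounded vowel (*woge*, *wuga*, *fuesa*).
*nakosa*: last vowel = /a/, an unrounded vowel → -waf → *nakosawaf*.
*zo* — last vowel /o/ (a rounded vowel) → -rum → *zorum*.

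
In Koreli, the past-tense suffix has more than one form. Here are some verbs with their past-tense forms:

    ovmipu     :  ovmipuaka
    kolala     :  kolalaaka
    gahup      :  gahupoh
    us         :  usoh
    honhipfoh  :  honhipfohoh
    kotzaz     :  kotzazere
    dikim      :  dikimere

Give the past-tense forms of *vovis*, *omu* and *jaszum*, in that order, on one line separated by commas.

vovisoh, omuaka, jaszumere

The alternation tracks the final sound of the stem — -oh when the stem ends in a voiceless consonant (*gahup*, *us*, *honhipfoh*); -ere when the stem ends in a voiced consonant (*kotzaz*, *dikim*); -aka when the stem ends in a vowel (*ovmipu*, *kolala*).
*vovis*: final sound = /s/, a voiceless consonant → -oh → *vovisoh*.
*omu* — final sound /u/ (a vowel) → -aka → *omuaka*.
*jaszum*: final sound = /m/, a voiced consonant → -ere → *jaszumere*.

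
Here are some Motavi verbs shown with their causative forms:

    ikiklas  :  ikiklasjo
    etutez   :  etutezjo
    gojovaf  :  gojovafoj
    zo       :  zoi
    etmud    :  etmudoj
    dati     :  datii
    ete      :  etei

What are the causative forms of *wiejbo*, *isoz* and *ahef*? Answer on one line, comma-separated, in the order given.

Looking at the final sound of each stem: -jo when the stem ends in a sibilant (*ikiklas*, *etutez*); -oj when the stem ends in a non-sibilant consonant (*gojovaf*, *etmud*); -i when the stem ends in a vowel (*zo*, *dati*, *ete*).
*wiejbo*: final sound = /o/, a vowel → -i → *wiejboi*.
*isoz* — final sound /z/ (a sibilant) → -jo → *isozjo*.
*ahef*: final sound = /f/, a non-sibilant consonant → -oj → *ahefoj*.

wiejboi, isozjo, ahefoj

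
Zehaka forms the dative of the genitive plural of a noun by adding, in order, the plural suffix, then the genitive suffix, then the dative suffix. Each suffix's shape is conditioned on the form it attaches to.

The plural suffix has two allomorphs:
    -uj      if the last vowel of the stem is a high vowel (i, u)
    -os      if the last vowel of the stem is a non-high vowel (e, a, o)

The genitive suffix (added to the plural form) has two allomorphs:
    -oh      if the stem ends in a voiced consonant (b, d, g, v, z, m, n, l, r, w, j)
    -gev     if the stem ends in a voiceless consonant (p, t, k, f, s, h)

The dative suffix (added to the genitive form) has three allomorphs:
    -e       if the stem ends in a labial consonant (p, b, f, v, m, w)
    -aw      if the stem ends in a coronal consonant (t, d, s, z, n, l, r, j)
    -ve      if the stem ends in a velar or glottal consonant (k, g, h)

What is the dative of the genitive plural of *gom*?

gomosgeve

*gom*: last vowel = /o/, a non-high vowel → -os → *gomos*.
Since the final consonant of the plural form *gomos* is /s/ (voiceless), it takes -gev, giving *gomosgev*.
The genitive form *gomosgev*: final consonant = /v/, labial → -e → *gomosgeve*.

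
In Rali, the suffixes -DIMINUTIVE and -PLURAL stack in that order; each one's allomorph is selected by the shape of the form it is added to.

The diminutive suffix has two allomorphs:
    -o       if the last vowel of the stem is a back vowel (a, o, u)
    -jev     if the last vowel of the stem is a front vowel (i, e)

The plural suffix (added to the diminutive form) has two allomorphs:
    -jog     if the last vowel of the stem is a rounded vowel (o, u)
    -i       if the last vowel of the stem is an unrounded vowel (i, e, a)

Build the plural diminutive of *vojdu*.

The last vowel of *vojdu* is /u/, which is a back vowel, so the diminutive suffix is -o, giving *vojduo*.
The last vowel of the diminutive form *vojduo* is /o/, which is a rounded vowel, so the plural suffix is -jog, giving *vojduojog*.

vojduojog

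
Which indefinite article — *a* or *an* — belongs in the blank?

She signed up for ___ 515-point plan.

The indefinite article is chosen by the initial *sound* of the following word, not its spelling.
The number *515* is spoken "five hundred …", beginning with /faɪv/ — a consonant sound.
So the article is *a*: She signed up for a 515-point plan.

a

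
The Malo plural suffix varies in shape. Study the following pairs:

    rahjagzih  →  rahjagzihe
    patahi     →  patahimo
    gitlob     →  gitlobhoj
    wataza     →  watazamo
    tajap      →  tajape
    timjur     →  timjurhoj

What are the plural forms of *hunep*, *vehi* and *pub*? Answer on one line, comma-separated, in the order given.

hunepe, vehimo, pubhoj

The alternation tracks the final sound of the stem — -e when the stem ends in a voiceless consonant (*rahjagzih*, *tajap*); -hoj when the stem ends in a voiced consonant (*gitlob*, *timjur*); -mo when the stem ends in a vowel (*patahi*, *wataza*).
The final sound of *hunep* is /p/, which is a voiceless consonant, so the suffix is -e, giving *hunepe*.
The final sound of *vehi* is /i/, which is a vowel, so the suffix is -mo, giving *vehimo*.
Since the final sound of *pub* is /b/ (a voiced consonant), it takes -hoj, giving *pubhoj*.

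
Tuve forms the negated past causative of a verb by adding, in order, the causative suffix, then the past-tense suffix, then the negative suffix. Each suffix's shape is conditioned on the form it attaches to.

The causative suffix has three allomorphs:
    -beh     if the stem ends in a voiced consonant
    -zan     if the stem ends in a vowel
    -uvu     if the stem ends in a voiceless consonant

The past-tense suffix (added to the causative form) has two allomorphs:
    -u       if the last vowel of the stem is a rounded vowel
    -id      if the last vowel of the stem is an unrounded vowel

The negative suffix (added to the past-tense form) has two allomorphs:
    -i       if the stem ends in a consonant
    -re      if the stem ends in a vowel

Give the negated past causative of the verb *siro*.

sirozanidi

The final sound of *siro* is /o/, which is a vowel, so the causative suffix is -zan, giving *sirozan*.
The causative form *sirozan* — last vowel /a/ (an unrounded vowel) → -id → *sirozanid*.
The final sound of the past-tense form *sirozanid* is /d/, which is a consonant, so the negative suffix is -i, giving *sirozanidi*.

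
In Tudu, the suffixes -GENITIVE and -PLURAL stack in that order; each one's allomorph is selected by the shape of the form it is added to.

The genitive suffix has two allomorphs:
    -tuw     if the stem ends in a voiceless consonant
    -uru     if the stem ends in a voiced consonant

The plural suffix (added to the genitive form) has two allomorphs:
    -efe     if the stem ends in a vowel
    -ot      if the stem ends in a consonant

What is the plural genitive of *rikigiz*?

Since the final consonant of *rikigiz* is /z/ (voiced), it takes -uru, giving *rikigizuru*.
The final sound of the genitive form *rikigizuru* is /u/, which is a vowel, so the plural suffix is -efe, giving *rikigizuruefe*.

rikigizuruefe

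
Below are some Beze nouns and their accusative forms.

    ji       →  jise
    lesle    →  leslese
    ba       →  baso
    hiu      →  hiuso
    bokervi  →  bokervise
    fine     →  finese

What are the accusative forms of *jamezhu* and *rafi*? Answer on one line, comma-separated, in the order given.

jamezhuso, rafise

The pattern is front/back vowel harmony: -se when the last vowel of the stem is a front vowel (*ji*, *lesle*, *bokervi*, *fine*); -so when the last vowel of the stem is a back vowel (*ba*, *hiu*).
*jamezhu*: last vowel = /u/, a back vowel → -so → *jamezhuso*.
The last vowel of *rafi* is /i/, which is a front vowel, so the suffix is -se, giving *rafise*.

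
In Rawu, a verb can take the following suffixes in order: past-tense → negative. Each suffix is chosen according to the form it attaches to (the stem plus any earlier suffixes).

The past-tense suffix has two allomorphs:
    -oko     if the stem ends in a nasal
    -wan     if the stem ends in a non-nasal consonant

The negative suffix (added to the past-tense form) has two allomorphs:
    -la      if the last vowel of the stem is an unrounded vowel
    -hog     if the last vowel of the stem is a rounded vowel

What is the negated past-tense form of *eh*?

*eh* — final consonant /h/ (non-nasal) → -wan → *ehwan*.
Since the last vowel of the past-tense form *ehwan* is /a/ (an unrounded vowel), it takes -la, giving *ehwanla*.

ehwanla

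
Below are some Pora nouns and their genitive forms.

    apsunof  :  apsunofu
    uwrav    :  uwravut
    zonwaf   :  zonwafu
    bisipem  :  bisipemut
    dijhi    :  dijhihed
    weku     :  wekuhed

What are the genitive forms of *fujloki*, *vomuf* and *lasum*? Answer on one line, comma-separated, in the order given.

fujlokihed, vomufu, lasumut

Looking at the final sound of each stem: -u when the stem ends in a voiceless consonant (*apsunof*, *zonwaf*); -ut when the stem ends in a voiced consonant (*uwrav*, *bisipem*); -hed when the stem ends in a vowel (*dijhi*, *weku*).
The final sound of *fujloki* is /i/, which is a vowel, so the suffix is -hed, giving *fujlokihed*.
The final sound of *vomuf* is /f/, which is a voiceless consonant, so the suffix is -u, giving *vomufu*.
The final sound of *lasum* is /m/, which is a voiced consonant, so the suffix is -ut, giving *lasumut*.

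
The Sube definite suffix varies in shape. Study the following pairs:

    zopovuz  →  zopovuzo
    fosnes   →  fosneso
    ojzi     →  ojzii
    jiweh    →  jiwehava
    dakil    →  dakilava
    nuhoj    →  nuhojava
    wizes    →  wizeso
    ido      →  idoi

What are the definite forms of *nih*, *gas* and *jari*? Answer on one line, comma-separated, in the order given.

nihava, gaso, jarii

The suffix is conditioned by the final sound: -o when the stem ends in a sibilant (*zopovuz*, *fosnes*, *wizes*); -ava when the stem ends in a non-sibilant consonant (*jiweh*, *dakil*, *nuhoj*); -i when the stem ends in a vowel (*ojzi*, *ido*).
*nih* — final sound /h/ (a non-sibilant consonant) → -ava → *nihava*.
*gas*: final sound = /s/, a sibilant → -o → *gaso*.
*jari*: final sound = /i/, a vowel → -i → *jarii*.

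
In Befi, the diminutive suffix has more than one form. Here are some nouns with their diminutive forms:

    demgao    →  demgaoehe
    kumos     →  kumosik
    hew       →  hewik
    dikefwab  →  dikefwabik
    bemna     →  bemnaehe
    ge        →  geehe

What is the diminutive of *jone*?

The alternation tracks the final sound of the stem — -ik when the stem ends in a consonant (*kumos*, *hew*, *dikefwab*); -ehe when the stem ends in a vowel (*demgao*, *bemna*, *ge*).
*jone* — final sound /e/ (a vowel) → -ehe → *joneehe*.

joneehe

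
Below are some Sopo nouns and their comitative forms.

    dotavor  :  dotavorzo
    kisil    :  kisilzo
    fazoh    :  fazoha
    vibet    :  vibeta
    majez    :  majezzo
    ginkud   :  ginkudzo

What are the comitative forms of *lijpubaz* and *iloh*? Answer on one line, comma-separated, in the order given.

lijpubazzo, iloha

The suffix is conditioned by the final consonant: -a when the stem ends in a voiceless consonant (*fazoh*, *vibet*); -zo when the stem ends in a voiced consonant (*dotavor*, *kisil*, *majez*, *ginkud*).
The final consonant of *lijpubaz* is /z/, which is voiced, so the suffix is -zo, giving *lijpubazzo*.
*iloh*: final consonant = /h/, voiceless → -a → *iloha*.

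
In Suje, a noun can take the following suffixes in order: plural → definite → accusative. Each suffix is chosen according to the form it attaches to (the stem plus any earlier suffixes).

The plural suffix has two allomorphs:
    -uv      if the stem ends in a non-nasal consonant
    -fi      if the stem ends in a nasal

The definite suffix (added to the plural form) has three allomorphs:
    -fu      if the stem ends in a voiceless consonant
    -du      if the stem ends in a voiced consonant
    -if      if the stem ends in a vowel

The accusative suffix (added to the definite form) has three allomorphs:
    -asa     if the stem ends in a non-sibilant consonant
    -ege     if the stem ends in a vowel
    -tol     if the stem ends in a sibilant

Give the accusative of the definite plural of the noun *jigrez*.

jigrezuvduege

*jigrez*: final consonant = /z/, non-nasal → -uv → *jigrezuv*.
The final sound of the plural form *jigrezuv* is /v/, which is a voiced consonant, so the definite suffix is -du, giving *jigrezuvdu*.
The definite form *jigrezuvdu*: final sound = /u/, a vowel → -ege → *jigrezuvduege*.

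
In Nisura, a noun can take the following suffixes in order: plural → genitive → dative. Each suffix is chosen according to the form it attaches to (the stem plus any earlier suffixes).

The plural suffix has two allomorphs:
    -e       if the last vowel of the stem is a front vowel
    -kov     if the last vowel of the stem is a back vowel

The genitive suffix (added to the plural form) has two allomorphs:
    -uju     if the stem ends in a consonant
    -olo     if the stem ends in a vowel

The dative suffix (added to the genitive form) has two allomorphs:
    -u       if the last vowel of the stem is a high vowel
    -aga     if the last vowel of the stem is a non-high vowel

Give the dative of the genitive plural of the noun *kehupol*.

The last vowel of *kehupol* is /o/, which is a back vowel, so the plural suffix is -kov, giving *kehupolkov*.
The plural form *kehupolkov*: final sound = /v/, a consonant → -uju → *kehupolkovuju*.
The genitive form *kehupolkovuju* — last vowel /u/ (a high vowel) → -u → *kehupolkovujuu*.

kehupolkovujuu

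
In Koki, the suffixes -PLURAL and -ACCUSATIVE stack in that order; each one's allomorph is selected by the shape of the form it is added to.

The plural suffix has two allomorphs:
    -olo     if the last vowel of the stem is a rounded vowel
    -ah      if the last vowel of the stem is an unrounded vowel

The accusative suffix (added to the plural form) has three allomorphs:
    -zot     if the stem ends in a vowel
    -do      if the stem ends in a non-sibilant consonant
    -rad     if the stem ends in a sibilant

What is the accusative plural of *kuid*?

kuidahdo

*kuid*: last vowel = /i/, an unrounded vowel → -ah → *kuidah*.
The final sound of the plural form *kuidah* is /h/, which is a non-sibilant consonant, so the accusative suffix is -do, giving *kuidahdo*.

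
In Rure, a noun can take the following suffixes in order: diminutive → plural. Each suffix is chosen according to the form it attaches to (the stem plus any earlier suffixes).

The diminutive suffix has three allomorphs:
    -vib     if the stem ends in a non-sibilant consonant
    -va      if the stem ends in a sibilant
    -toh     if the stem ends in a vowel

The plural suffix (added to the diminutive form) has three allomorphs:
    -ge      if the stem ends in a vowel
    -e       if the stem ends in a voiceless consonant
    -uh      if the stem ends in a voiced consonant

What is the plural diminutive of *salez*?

salezvage

Since the final sound of *salez* is /z/ (a sibilant), it takes -va, giving *salezva*.
The final sound of the diminutive form *salezva* is /a/, which is a vowel, so the plural suffix is -ge, giving *salezvage*.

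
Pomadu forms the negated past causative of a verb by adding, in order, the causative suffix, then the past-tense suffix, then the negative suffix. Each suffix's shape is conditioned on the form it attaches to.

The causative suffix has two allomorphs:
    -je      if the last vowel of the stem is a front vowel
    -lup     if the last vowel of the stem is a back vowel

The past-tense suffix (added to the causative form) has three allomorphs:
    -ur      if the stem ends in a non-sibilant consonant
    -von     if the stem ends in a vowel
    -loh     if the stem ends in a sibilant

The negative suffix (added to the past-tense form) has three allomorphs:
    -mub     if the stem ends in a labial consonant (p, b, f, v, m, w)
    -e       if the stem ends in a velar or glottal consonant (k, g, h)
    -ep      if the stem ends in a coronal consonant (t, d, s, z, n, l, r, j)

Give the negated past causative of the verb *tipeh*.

Since the last vowel of *tipeh* is /e/ (a front vowel), it takes -je, giving *tipehje*.
The causative form *tipehje* — final sound /e/ (a vowel) → -von → *tipehjevon*.
The past-tense form *tipehjevon* — final consonant /n/ (coronal) → -ep → *tipehjevonep*.

tipehjevonep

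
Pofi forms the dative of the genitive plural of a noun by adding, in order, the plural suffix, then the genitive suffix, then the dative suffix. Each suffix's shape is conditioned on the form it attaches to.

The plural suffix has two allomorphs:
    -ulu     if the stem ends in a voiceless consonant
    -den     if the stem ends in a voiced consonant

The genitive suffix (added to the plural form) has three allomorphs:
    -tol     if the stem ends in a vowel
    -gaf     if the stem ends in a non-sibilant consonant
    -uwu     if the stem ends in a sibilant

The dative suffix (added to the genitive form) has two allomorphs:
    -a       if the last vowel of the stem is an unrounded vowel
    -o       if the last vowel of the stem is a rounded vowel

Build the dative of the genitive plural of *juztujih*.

*juztujih*: final consonant = /h/, voiceless → -ulu → *juztujihulu*.
The plural form *juztujihulu*: final sound = /u/, a vowel → -tol → *juztujihulutol*.
The genitive form *juztujihulutol* — last vowel /o/ (a rounded vowel) → -o → *juztujihulutolo*.

juztujihulutolo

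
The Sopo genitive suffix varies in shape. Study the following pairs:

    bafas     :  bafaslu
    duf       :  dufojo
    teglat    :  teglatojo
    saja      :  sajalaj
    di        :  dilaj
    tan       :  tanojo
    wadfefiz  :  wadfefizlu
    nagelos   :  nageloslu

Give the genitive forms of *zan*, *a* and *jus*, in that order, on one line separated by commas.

zanojo, alaj, juslu

Looking at the final sound of each stem: -lu when the stem ends in a sibilant (*bafas*, *wadfefiz*, *nagelos*); -ojo when the stem ends in a non-sibilant consonant (*duf*, *teglat*, *tan*); -laj when the stem ends in a vowel (*saja*, *di*).
*zan*: final sound = /n/, a non-sibilant consonant → -ojo → *zanojo*.
The final sound of *a* is /a/, which is a vowel, so the suffix is -laj, giving *alaj*.
*jus* — final sound /s/ (a sibilant) → -lu → *juslu*.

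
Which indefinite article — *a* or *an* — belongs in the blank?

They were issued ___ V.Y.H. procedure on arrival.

The indefinite article is chosen by the initial *sound* of the following word, not its spelling.
The initialism *V.Y.H.* is read letter by letter; the first letter, V, is pronounced /viː/, which begins with a consonant sound.
So the article is *a*: They were issued a V.Y.H. procedure on arrival.

a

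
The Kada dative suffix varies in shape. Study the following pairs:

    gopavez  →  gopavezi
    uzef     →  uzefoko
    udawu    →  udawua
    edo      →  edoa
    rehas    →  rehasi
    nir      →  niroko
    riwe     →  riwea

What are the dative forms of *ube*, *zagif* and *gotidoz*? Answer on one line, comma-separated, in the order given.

The alternation tracks the final sound of the stem — -i when the stem ends in a sibilant (*gopavez*, *rehas*); -oko when the stem ends in a non-sibilant consonant (*uzef*, *nir*); -a when the stem ends in a vowel (*udawu*, *edo*, *riwe*).
Since the final sound of *ube* is /e/ (a vowel), it takes -a, giving *ubea*.
*zagif*: final sound = /f/, a non-sibilant consonant → -oko → *zagifoko*.
The final sound of *gotidoz* is /z/, which is a sibilant, so the suffix is -i, giving *gotidozi*.

ubea, zagifoko, gotidozi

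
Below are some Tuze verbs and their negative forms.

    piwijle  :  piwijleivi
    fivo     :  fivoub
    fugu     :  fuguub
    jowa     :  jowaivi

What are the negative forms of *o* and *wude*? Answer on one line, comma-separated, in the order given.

The alternation tracks the last vowel of the stem — -ub when the last vowel of the stem is a rounded vowel (*fivo*, *fugu*); -ivi when the last vowel of the stem is an unrounded vowel (*piwijle*, *jowa*).
Since the last vowel of *o* is /o/ (a rounded vowel), it takes -ub, giving *oub*.
*wude*: last vowel = /e/, an unrounded vowel → -ivi → *wudeivi*.

oub, wudeivi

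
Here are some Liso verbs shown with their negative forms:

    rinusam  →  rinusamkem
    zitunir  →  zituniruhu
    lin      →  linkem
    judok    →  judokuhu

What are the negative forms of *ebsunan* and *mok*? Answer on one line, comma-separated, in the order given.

ebsunankem, mokuhu

The suffix is conditioned by the final consonant: -kem when the stem ends in a nasal (*rinusam*, *lin*); -uhu when the stem ends in a non-nasal consonant (*zitunir*, *judok*).
Since the final consonant of *ebsunan* is /n/ (a nasal), it takes -kem, giving *ebsunankem*.
Since the final consonant of *mok* is /k/ (non-nasal), it takes -uhu, giving *mokuhu*.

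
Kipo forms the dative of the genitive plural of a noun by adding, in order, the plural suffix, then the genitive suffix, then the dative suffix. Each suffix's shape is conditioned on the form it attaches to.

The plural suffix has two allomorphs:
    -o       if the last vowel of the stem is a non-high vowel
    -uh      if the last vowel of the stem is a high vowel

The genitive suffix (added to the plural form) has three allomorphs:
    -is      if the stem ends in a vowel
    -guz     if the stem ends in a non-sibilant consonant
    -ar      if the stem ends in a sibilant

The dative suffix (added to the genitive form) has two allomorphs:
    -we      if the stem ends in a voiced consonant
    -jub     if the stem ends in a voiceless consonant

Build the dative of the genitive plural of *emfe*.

emfeoisjub

*emfe*: last vowel = /e/, a non-high vowel → -o → *emfeo*.
The final sound of the plural form *emfeo* is /o/, which is a vowel, so the genitive suffix is -is, giving *emfeois*.
The genitive form *emfeois*: final consonant = /s/, voiceless → -jub → *emfeoisjub*.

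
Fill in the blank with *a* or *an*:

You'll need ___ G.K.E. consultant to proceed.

The indefinite article is chosen by the initial *sound* of the following word, not its spelling.
The initialism *G.K.E.* is read letter by letter; the first letter, G, is pronounced /dʒiː/, which begins with a consonant sound.
So the article is *a*: You'll need a G.K.E. consultant to proceed.

a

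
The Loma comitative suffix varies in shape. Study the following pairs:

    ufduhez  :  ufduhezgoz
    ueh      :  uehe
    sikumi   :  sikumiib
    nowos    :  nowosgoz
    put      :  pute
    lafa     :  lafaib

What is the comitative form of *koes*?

koesgoz

The alternation tracks the final sound of the stem — -goz when the stem ends in a sibilant (*ufduhez*, *nowos*); -e when the stem ends in a non-sibilant consonant (*ueh*, *put*); -ib when the stem ends in a vowel (*sikumi*, *lafa*).
*koes* — final sound /s/ (a sibilant) → -goz → *koesgoz*.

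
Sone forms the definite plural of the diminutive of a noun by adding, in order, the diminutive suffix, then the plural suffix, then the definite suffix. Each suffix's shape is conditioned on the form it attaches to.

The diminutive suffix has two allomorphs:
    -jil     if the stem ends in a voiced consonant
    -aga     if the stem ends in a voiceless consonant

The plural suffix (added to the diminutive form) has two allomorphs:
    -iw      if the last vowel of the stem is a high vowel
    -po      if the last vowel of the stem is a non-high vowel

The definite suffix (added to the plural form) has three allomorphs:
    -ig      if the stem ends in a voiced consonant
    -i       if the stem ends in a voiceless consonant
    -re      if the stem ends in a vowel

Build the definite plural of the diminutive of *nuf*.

nufagapore

*nuf*: final consonant = /f/, voiceless → -aga → *nufaga*.
The diminutive form *nufaga* — last vowel /a/ (a non-high vowel) → -po → *nufagapo*.
The plural form *nufagapo* — final sound /o/ (a vowel) → -re → *nufagapore*.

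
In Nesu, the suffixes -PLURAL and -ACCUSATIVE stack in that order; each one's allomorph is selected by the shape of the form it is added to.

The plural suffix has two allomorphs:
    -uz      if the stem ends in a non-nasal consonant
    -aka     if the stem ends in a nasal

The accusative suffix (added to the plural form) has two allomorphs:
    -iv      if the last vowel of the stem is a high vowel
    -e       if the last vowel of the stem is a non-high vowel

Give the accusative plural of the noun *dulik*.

The final consonant of *dulik* is /k/, which is non-nasal, so the plural suffix is -uz, giving *dulikuz*.
The last vowel of the plural form *dulikuz* is /u/, which is a high vowel, so the accusative suffix is -iv, giving *dulikuziv*.

dulikuziv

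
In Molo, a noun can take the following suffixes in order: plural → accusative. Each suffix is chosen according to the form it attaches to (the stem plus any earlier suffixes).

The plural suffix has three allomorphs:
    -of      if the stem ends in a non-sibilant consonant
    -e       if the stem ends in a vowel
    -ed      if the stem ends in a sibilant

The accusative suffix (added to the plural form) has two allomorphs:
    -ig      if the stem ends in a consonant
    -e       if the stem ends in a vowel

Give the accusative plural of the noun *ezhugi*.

The final sound of *ezhugi* is /i/, which is a vowel, so the plural suffix is -e, giving *ezhugie*.
The final sound of the plural form *ezhugie* is /e/, which is a vowel, so the accusative suffix is -e, giving *ezhugiee*.

ezhugiee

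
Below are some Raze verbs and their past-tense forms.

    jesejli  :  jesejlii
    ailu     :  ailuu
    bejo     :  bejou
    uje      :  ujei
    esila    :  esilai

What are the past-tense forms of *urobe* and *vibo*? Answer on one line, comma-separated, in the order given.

urobei, vibou

The pattern is rounding harmony: -u when the last vowel of the stem is a rounded vowel (*ailu*, *bejo*); -i when the last vowel of the stem is an unrounded vowel (*jesejli*, *uje*, *esila*).
*urobe* — last vowel /e/ (an unrounded vowel) → -i → *urobei*.
*vibo* — last vowel /o/ (a rounded vowel) → -u → *vibou*.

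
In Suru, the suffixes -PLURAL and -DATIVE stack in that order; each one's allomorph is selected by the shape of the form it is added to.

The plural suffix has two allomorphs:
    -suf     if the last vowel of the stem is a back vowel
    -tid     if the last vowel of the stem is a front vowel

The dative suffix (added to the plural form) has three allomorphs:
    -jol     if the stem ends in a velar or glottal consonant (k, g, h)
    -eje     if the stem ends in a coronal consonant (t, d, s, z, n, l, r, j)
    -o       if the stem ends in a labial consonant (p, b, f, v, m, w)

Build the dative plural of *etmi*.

The last vowel of *etmi* is /i/, which is a front vowel, so the plural suffix is -tid, giving *etmitid*.
The final consonant of the plural form *etmitid* is /d/, which is coronal, so the dative suffix is -eje, giving *etmitideje*.

etmitideje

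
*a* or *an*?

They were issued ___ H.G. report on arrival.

an

The indefinite article is chosen by the initial *sound* of the following word, not its spelling.
The initialism *H.G.* is read letter by letter; the first letter, H, is pronounced /eɪtʃ/, which begins with a vowel sound.
So the article is *an*: They were issued an H.G. report on arrival.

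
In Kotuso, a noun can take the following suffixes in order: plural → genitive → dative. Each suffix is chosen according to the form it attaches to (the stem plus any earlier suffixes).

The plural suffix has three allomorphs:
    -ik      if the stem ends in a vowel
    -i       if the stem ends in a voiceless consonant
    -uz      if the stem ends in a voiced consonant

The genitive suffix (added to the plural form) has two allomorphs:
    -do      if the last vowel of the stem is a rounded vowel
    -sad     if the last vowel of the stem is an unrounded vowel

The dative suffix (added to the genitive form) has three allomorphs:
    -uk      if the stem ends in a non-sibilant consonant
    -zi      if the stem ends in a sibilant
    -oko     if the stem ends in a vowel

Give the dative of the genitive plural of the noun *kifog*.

kifoguzdooko

Since the final sound of *kifog* is /g/ (a voiced consonant), it takes -uz, giving *kifoguz*.
The plural form *kifoguz*: last vowel = /u/, a rounded vowel → -do → *kifoguzdo*.
The genitive form *kifoguzdo*: final sound = /o/, a vowel → -oko → *kifoguzdooko*.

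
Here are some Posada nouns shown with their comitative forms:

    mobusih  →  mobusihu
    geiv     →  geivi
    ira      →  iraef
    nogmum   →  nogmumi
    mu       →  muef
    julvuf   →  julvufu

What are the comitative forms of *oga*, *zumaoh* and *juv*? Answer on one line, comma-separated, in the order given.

ogaef, zumaohu, juvi

The alternation tracks the final sound of the stem — -u when the stem ends in a voiceless consonant (*mobusih*, *julvuf*); -i when the stem ends in a voiced consonant (*geiv*, *nogmum*); -ef when the stem ends in a vowel (*ira*, *mu*).
Since the final sound of *oga* is /a/ (a vowel), it takes -ef, giving *ogaef*.
*zumaoh* — final sound /h/ (a voiceless consonant) → -u → *zumaohu*.
The final sound of *juv* is /v/, which is a voiced consonant, so the suffix is -i, giving *juvi*.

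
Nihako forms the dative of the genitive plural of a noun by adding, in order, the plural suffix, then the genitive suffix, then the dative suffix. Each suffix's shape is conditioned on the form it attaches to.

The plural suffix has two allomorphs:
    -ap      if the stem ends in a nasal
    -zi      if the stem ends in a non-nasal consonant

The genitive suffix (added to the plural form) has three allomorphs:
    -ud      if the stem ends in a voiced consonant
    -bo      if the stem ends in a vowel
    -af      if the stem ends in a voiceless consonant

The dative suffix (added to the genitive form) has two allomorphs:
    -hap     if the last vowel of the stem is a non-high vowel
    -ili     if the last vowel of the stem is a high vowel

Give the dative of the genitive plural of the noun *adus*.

*adus*: final consonant = /s/, non-nasal → -zi → *aduszi*.
Since the final sound of the plural form *aduszi* is /i/ (a vowel), it takes -bo, giving *aduszibo*.
Since the last vowel of the genitive form *aduszibo* is /o/ (a non-high vowel), it takes -hap, giving *aduszibohap*.

aduszibohap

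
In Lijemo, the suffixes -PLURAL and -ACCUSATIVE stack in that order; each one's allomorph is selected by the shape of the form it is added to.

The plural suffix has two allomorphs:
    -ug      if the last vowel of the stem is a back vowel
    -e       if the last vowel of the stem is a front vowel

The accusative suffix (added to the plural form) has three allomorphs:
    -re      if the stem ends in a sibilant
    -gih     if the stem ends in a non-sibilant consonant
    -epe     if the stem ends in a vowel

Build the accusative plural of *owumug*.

*owumug* — last vowel /u/ (a back vowel) → -ug → *owumugug*.
Since the final sound of the plural form *owumugug* is /g/ (a non-sibilant consonant), it takes -gih, giving *owumuguggih*.

owumuguggih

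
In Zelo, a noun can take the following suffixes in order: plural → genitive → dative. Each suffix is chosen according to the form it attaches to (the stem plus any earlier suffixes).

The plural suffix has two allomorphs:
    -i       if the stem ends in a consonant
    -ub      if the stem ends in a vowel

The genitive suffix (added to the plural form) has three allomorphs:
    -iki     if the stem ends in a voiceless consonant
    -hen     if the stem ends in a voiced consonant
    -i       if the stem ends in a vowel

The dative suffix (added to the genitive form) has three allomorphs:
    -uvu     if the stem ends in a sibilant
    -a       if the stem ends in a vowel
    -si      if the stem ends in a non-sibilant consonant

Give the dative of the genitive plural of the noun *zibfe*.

zibfeubhensi

The final sound of *zibfe* is /e/, which is a vowel, so the plural suffix is -ub, giving *zibfeub*.
Since the final sound of the plural form *zibfeub* is /b/ (a voiced consonant), it takes -hen, giving *zibfeubhen*.
The genitive form *zibfeubhen* — final sound /n/ (a non-sibilant consonant) → -si → *zibfeubhensi*.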